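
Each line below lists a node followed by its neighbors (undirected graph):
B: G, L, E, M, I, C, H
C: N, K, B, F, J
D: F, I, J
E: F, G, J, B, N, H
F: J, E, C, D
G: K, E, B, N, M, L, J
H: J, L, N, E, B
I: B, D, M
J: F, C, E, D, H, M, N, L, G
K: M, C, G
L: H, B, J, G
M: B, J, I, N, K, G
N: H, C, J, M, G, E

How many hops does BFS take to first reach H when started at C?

2

Level 0: C
Level 1: B, F, J, K, N
Level 2: D, E, G, H, I, L, M
H first appears at level 2.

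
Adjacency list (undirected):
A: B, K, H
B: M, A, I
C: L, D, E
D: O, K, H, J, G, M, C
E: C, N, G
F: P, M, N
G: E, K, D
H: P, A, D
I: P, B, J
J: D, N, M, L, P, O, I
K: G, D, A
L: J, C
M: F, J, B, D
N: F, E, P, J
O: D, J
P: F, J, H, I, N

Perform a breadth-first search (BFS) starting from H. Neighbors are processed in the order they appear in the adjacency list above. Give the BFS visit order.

Visit H; enqueue P, A, D → queue [P, A, D]
Visit P; enqueue F, J, I, N → queue [A, D, F, J, I, N]
Visit A; enqueue B, K → queue [D, F, J, I, N, B, K]
Visit D; enqueue O, G, M, C → queue [F, J, I, N, B, K, O, G, M, C]
Visit F → queue [J, I, N, B, K, O, G, M, C]
Visit J; enqueue L → queue [I, N, B, K, O, G, M, C, L]
Visit I → queue [N, B, K, O, G, M, C, L]
Visit N; enqueue E → queue [B, K, O, G, M, C, L, E]
Visit B → queue [K, O, G, M, C, L, E]
Visit K → queue [O, G, M, C, L, E]
Visit O → queue [G, M, C, L, E]
Visit G → queue [M, C, L, E]
Visit M → queue [C, L, E]
Visit C → queue [L, E]
Visit L → queue [E]
Visit E → queue []

H → P → A → D → F → J → I → N → B → K → O → G → M → C → L → E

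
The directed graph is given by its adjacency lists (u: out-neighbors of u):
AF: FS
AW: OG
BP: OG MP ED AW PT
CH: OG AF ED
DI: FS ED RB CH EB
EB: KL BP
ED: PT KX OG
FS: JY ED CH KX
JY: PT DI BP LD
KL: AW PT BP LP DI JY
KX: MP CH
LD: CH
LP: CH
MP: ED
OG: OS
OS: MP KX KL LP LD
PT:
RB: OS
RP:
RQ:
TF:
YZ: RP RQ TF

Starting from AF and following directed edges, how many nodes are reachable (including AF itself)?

BFS from AF visits: AF, FS, CH, ED, JY, KX, OG, PT, BP, DI, LD, MP, OS, AW, EB, RB, KL, LP
Reachable nodes: 18 of 22 total.

18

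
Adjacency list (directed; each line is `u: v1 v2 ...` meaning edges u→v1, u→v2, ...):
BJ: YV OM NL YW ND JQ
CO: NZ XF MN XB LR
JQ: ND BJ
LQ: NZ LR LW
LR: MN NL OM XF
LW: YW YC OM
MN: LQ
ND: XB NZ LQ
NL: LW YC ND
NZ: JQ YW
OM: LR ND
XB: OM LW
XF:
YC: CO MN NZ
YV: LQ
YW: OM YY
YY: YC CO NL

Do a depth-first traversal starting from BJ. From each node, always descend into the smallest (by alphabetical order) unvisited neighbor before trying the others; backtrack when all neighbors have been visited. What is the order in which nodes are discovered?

BJ -> JQ -> ND -> LQ -> LR -> MN -> NL -> LW -> OM -> YC -> CO -> NZ -> YW -> YY -> XB -> XF -> YV

Visit BJ
BJ → JQ
JQ → ND
ND → LQ
LQ → LR
LR → MN
LR → NL
NL → LW
LW → OM
LW → YC
YC → CO
CO → NZ
NZ → YW
YW → YY
CO → XB
CO → XF
BJ → YV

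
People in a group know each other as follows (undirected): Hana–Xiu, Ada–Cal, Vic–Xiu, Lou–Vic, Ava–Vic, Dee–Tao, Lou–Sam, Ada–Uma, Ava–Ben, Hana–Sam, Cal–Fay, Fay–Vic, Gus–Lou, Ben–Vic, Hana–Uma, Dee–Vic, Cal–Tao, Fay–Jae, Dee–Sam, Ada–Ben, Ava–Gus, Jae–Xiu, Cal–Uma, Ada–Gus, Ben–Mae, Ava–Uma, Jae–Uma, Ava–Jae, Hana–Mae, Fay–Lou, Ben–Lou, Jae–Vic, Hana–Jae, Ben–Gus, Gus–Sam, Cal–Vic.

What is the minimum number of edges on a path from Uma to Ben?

2

Level 0: Uma
Level 1: Ada, Ava, Cal, Hana, Jae
Level 2: Ben, Fay, Gus, Mae, Sam, Tao, Vic, Xiu
Level 3: Dee, Lou
Ben first appears at level 2.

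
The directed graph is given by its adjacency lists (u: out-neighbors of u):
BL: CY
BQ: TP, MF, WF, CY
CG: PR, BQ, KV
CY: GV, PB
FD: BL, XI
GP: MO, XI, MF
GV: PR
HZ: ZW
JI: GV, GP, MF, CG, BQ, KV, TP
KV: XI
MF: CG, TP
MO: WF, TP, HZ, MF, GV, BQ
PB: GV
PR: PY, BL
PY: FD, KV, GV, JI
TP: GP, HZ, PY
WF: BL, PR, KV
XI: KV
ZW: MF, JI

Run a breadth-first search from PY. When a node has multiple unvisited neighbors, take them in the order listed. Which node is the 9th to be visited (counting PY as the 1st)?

GP

Visit PY; enqueue FD, KV, GV, JI → queue [FD, KV, GV, JI]
Visit FD; enqueue BL, XI → queue [KV, GV, JI, BL, XI]
Visit KV → queue [GV, JI, BL, XI]
Visit GV; enqueue PR → queue [JI, BL, XI, PR]
Visit JI; enqueue GP, MF, CG, BQ, TP → queue [BL, XI, PR, GP, MF, CG, BQ, TP]
Visit BL; enqueue CY → queue [XI, PR, GP, MF, CG, BQ, TP, CY]
Visit XI → queue [PR, GP, MF, CG, BQ, TP, CY]
Visit PR → queue [GP, MF, CG, BQ, TP, CY]
Visit GP; enqueue MO → queue [MF, CG, BQ, TP, CY, MO]
Visit MF → queue [CG, BQ, TP, CY, MO]
Visit CG → queue [BQ, TP, CY, MO]
Visit BQ; enqueue WF → queue [TP, CY, MO, WF]
Visit TP; enqueue HZ → queue [CY, MO, WF, HZ]
Visit CY; enqueue PB → queue [MO, WF, HZ, PB]
Visit MO → queue [WF, HZ, PB]
Visit WF → queue [HZ, PB]
Visit HZ; enqueue ZW → queue [PB, ZW]
Visit PB → queue [ZW]
Visit ZW → queue []

Visit order: PY, FD, KV, GV, JI, BL, XI, PR, GP, MF, CG, BQ, TP, CY, MO, WF, HZ, PB, ZW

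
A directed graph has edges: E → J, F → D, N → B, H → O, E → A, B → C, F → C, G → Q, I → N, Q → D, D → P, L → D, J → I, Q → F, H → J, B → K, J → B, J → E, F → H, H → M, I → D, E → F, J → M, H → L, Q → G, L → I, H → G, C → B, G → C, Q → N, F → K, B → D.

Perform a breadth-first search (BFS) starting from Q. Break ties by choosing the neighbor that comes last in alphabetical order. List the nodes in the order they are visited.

Q N G F D B C K H P O M L J I E A

Visit Q; enqueue N, G, F, D → queue [N, G, F, D]
Visit N; enqueue B → queue [G, F, D, B]
Visit G; enqueue C → queue [F, D, B, C]
Visit F; enqueue K, H → queue [D, B, C, K, H]
Visit D; enqueue P → queue [B, C, K, H, P]
Visit B → queue [C, K, H, P]
Visit C → queue [K, H, P]
Visit K → queue [H, P]
Visit H; enqueue O, M, L, J → queue [P, O, M, L, J]
Visit P → queue [O, M, L, J]
Visit O → queue [M, L, J]
Visit M → queue [L, J]
Visit L; enqueue I → queue [J, I]
Visit J; enqueue E → queue [I, E]
Visit I → queue [E]
Visit E; enqueue A → queue [A]
Visit A → queue []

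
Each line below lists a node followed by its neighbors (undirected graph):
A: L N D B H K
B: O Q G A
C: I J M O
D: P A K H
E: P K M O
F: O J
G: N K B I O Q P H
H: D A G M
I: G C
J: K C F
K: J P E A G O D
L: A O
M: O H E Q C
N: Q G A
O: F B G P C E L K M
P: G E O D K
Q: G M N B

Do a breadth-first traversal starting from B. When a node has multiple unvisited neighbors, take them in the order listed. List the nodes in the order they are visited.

B -> O -> Q -> G -> A -> F -> P -> C -> E -> L -> K -> M -> N -> I -> H -> D -> J

Visit B; enqueue O, Q, G, A → queue [O, Q, G, A]
Visit O; enqueue F, P, C, E, L, K, M → queue [Q, G, A, F, P, C, E, L, K, M]
Visit Q; enqueue N → queue [G, A, F, P, C, E, L, K, M, N]
Visit G; enqueue I, H → queue [A, F, P, C, E, L, K, M, N, I, H]
Visit A; enqueue D → queue [F, P, C, E, L, K, M, N, I, H, D]
Visit F; enqueue J → queue [P, C, E, L, K, M, N, I, H, D, J]
Visit P → queue [C, E, L, K, M, N, I, H, D, J]
Visit C → queue [E, L, K, M, N, I, H, D, J]
Visit E → queue [L, K, M, N, I, H, D, J]
Visit L → queue [K, M, N, I, H, D, J]
Visit K → queue [M, N, I, H, D, J]
Visit M → queue [N, I, H, D, J]
Visit N → queue [I, H, D, J]
Visit I → queue [H, D, J]
Visit H → queue [D, J]
Visit D → queue [J]
Visit J → queue []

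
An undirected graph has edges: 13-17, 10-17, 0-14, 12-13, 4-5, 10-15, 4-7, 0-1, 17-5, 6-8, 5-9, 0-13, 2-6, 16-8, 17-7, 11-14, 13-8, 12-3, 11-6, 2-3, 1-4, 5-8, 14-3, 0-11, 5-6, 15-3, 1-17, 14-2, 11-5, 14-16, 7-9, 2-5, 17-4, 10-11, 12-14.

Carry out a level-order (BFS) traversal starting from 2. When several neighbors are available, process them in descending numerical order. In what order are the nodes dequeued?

2 → 14 → 6 → 5 → 3 → 16 → 12 → 11 → 0 → 8 → 17 → 9 → 4 → 15 → 13 → 10 → 1 → 7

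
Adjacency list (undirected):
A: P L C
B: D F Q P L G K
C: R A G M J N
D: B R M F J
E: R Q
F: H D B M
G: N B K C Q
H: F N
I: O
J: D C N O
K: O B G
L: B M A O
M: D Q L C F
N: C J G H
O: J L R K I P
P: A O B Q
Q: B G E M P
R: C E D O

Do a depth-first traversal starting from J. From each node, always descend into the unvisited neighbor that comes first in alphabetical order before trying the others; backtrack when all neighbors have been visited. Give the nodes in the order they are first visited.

J C A L B D F H N G K O I P Q E R M

Visit J
J → C
C → A
A → L
L → B
B → D
D → F
F → H
H → N
N → G
G → K
K → O
O → I
O → P
P → Q
Q → E
E → R
Q → M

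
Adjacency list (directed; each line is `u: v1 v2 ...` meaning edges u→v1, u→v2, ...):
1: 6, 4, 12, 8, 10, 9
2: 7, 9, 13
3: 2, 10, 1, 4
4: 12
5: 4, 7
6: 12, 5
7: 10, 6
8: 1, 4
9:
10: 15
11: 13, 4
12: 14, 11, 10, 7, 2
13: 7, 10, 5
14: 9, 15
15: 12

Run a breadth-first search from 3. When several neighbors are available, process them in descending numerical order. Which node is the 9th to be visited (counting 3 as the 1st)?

9

Visit 3; enqueue 10, 4, 2, 1 → queue [10, 4, 2, 1]
Visit 10; enqueue 15 → queue [4, 2, 1, 15]
Visit 4; enqueue 12 → queue [2, 1, 15, 12]
Visit 2; enqueue 13, 9, 7 → queue [1, 15, 12, 13, 9, 7]
Visit 1; enqueue 8, 6 → queue [15, 12, 13, 9, 7, 8, 6]
Visit 15 → queue [12, 13, 9, 7, 8, 6]
Visit 12; enqueue 14, 11 → queue [13, 9, 7, 8, 6, 14, 11]
Visit 13; enqueue 5 → queue [9, 7, 8, 6, 14, 11, 5]
Visit 9 → queue [7, 8, 6, 14, 11, 5]
Visit 7 → queue [8, 6, 14, 11, 5]
Visit 8 → queue [6, 14, 11, 5]
Visit 6 → queue [14, 11, 5]
Visit 14 → queue [11, 5]
Visit 11 → queue [5]
Visit 5 → queue []

Visit order: 3, 10, 4, 2, 1, 15, 12, 13, 9, 7, 8, 6, 14, 11, 5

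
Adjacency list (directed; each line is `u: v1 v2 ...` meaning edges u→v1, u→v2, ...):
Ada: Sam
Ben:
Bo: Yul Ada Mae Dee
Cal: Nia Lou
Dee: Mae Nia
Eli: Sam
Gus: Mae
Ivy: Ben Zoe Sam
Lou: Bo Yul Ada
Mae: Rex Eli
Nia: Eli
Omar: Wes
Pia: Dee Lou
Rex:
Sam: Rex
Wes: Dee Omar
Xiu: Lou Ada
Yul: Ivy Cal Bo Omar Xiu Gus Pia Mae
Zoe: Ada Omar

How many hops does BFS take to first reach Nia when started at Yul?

2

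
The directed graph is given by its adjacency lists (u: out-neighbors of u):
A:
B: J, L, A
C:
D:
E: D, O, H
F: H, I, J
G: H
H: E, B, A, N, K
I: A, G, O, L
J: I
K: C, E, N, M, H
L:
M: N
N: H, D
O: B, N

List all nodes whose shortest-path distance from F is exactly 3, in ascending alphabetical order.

Level 0: F
Level 1: H, I, J
Level 2: A, B, E, G, K, L, N, O
Level 3: C, D, M

C, D, M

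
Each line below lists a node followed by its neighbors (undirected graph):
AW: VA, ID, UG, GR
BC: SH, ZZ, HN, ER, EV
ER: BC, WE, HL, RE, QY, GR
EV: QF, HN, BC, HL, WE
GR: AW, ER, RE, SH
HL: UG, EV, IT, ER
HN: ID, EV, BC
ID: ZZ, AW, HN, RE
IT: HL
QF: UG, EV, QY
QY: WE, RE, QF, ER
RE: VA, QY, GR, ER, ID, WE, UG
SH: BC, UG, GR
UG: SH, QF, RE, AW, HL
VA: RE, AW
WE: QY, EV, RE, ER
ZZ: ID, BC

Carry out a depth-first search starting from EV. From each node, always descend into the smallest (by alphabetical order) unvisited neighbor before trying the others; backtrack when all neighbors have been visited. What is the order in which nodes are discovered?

EV -> BC -> ER -> GR -> AW -> ID -> HN -> RE -> QY -> QF -> UG -> HL -> IT -> SH -> WE -> VA -> ZZ

Visit EV
EV → BC
BC → ER
ER → GR
GR → AW
AW → ID
ID → HN
ID → RE
RE → QY
QY → QF
QF → UG
UG → HL
HL → IT
UG → SH
QY → WE
RE → VA
ID → ZZ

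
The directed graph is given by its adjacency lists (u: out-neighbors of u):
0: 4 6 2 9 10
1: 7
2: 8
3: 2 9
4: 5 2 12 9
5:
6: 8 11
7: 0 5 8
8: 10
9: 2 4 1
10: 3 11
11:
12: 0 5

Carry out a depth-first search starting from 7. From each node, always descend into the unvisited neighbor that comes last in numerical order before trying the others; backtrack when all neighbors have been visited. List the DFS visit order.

7, 8, 10, 11, 3, 9, 4, 12, 5, 0, 6, 2, 1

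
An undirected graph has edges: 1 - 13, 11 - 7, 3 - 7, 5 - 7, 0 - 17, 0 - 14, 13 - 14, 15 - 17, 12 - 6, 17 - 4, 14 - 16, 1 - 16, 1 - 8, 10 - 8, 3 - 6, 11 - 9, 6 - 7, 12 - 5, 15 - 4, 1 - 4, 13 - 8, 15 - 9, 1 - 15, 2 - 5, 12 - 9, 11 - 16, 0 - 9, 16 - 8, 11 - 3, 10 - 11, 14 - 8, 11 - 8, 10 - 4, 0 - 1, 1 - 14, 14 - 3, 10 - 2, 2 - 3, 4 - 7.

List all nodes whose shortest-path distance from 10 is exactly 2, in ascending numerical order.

Level 0: 10
Level 1: 2, 4, 8, 11
Level 2: 1, 3, 5, 7, 9, 13, 14, 15, 16, 17
Level 3: 0, 6, 12

1, 3, 5, 7, 9, 13, 14, 15, 16, 17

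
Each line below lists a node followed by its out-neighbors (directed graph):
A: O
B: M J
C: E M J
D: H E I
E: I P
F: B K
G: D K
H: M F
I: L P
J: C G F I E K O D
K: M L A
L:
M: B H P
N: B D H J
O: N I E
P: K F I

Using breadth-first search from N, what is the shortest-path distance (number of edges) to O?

2

Level 0: N
Level 1: B, D, H, J
Level 2: C, E, F, G, I, K, M, O
Level 3: A, L, P
O first appears at level 2.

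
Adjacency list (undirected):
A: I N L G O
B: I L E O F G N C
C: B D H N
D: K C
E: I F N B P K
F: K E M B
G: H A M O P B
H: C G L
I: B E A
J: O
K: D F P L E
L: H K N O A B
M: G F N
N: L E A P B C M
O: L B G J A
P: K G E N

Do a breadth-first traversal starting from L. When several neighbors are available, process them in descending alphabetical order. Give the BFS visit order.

Visit L; enqueue O, N, K, H, B, A → queue [O, N, K, H, B, A]
Visit O; enqueue J, G → queue [N, K, H, B, A, J, G]
Visit N; enqueue P, M, E, C → queue [K, H, B, A, J, G, P, M, E, C]
Visit K; enqueue F, D → queue [H, B, A, J, G, P, M, E, C, F, D]
Visit H → queue [B, A, J, G, P, M, E, C, F, D]
Visit B; enqueue I → queue [A, J, G, P, M, E, C, F, D, I]
Visit A → queue [J, G, P, M, E, C, F, D, I]
Visit J → queue [G, P, M, E, C, F, D, I]
Visit G → queue [P, M, E, C, F, D, I]
Visit P → queue [M, E, C, F, D, I]
Visit M → queue [E, C, F, D, I]
Visit E → queue [C, F, D, I]
Visit C → queue [F, D, I]
Visit F → queue [D, I]
Visit D → queue [I]
Visit I → queue []

L → O → N → K → H → B → A → J → G → P → M → E → C → F → D → I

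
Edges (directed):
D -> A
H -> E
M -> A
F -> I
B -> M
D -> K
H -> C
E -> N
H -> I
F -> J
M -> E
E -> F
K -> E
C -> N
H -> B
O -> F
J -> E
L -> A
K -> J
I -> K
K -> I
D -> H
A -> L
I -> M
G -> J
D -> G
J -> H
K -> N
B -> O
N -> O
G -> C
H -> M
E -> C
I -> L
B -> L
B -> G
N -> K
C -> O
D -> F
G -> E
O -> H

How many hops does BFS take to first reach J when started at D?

Level 0: D
Level 1: A, F, G, H, K
Level 2: B, C, E, I, J, L, M, N
Level 3: O
J first appears at level 2.

2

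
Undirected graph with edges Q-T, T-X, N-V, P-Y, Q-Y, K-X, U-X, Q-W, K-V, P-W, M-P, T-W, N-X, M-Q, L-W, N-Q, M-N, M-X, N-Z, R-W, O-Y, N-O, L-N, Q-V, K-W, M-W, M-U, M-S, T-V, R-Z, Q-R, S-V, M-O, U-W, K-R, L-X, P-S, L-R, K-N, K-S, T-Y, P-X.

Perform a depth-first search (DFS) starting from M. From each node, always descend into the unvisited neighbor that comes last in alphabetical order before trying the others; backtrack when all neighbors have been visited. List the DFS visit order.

Visit M
M → X
X → U
U → W
W → T
T → Y
Y → Q
Q → V
V → S
S → P
S → K
K → R
R → Z
Z → N
N → O
N → L

M → X → U → W → T → Y → Q → V → S → P → K → R → Z → N → O → L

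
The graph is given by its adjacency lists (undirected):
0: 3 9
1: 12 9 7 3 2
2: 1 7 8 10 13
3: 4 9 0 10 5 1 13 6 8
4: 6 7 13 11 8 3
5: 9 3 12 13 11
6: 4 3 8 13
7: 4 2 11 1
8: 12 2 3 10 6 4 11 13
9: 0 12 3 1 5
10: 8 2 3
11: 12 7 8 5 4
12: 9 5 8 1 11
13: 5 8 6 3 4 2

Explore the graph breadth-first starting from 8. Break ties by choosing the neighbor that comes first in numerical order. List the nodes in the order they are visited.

Visit 8; enqueue 2, 3, 4, 6, 10, 11, 12, 13 → queue [2, 3, 4, 6, 10, 11, 12, 13]
Visit 2; enqueue 1, 7 → queue [3, 4, 6, 10, 11, 12, 13, 1, 7]
Visit 3; enqueue 0, 5, 9 → queue [4, 6, 10, 11, 12, 13, 1, 7, 0, 5, 9]
Visit 4 → queue [6, 10, 11, 12, 13, 1, 7, 0, 5, 9]
Visit 6 → queue [10, 11, 12, 13, 1, 7, 0, 5, 9]
Visit 10 → queue [11, 12, 13, 1, 7, 0, 5, 9]
Visit 11 → queue [12, 13, 1, 7, 0, 5, 9]
Visit 12 → queue [13, 1, 7, 0, 5, 9]
Visit 13 → queue [1, 7, 0, 5, 9]
Visit 1 → queue [7, 0, 5, 9]
Visit 7 → queue [0, 5, 9]
Visit 0 → queue [5, 9]
Visit 5 → queue [9]
Visit 9 → queue []

8 → 2 → 3 → 4 → 6 → 10 → 11 → 12 → 13 → 1 → 7 → 0 → 5 → 9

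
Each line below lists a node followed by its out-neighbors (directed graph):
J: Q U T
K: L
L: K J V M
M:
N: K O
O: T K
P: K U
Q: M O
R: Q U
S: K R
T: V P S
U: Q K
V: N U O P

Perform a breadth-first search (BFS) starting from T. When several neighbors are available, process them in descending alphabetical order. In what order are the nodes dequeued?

T, V, S, P, U, O, N, R, K, Q, L, M, J

Visit T; enqueue V, S, P → queue [V, S, P]
Visit V; enqueue U, O, N → queue [S, P, U, O, N]
Visit S; enqueue R, K → queue [P, U, O, N, R, K]
Visit P → queue [U, O, N, R, K]
Visit U; enqueue Q → queue [O, N, R, K, Q]
Visit O → queue [N, R, K, Q]
Visit N → queue [R, K, Q]
Visit R → queue [K, Q]
Visit K; enqueue L → queue [Q, L]
Visit Q; enqueue M → queue [L, M]
Visit L; enqueue J → queue [M, J]
Visit M → queue [J]
Visit J → queue []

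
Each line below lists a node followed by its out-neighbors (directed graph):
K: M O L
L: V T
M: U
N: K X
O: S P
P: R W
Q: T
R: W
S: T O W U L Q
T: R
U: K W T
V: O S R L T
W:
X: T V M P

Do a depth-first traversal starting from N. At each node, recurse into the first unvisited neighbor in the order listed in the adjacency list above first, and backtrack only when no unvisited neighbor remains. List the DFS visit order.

Visit N
N → K
K → M
M → U
U → W
U → T
T → R
K → O
O → S
S → L
L → V
S → Q
O → P
N → X

N, K, M, U, W, T, R, O, S, L, V, Q, P, X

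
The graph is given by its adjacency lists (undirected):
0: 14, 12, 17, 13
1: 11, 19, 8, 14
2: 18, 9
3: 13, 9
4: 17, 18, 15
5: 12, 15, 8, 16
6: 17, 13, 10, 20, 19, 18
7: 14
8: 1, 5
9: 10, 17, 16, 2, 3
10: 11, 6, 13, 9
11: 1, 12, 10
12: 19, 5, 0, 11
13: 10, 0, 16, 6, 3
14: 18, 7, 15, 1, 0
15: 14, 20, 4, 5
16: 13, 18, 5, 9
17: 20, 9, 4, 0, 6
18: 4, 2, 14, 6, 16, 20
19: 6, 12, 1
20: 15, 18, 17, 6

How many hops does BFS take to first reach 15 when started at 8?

2

Level 0: 8
Level 1: 1, 5
Level 2: 11, 12, 14, 15, 16, 19
Level 3: 0, 4, 6, 7, 9, 10, 13, 18, 20
Level 4: 2, 3, 17
15 first appears at level 2.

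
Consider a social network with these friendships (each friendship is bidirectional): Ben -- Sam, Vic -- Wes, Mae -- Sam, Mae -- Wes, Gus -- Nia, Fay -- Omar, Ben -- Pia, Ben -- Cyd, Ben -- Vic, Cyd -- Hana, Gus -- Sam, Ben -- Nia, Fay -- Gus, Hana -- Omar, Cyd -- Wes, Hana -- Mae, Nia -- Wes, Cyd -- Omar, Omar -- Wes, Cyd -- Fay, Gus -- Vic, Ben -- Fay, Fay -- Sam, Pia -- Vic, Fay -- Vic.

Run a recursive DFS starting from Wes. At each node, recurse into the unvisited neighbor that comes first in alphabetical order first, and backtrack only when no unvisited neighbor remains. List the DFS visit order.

Visit Wes
Wes → Cyd
Cyd → Ben
Ben → Fay
Fay → Gus
Gus → Nia
Gus → Sam
Sam → Mae
Mae → Hana
Hana → Omar
Gus → Vic
Vic → Pia

Wes -> Cyd -> Ben -> Fay -> Gus -> Nia -> Sam -> Mae -> Hana -> Omar -> Vic -> Pia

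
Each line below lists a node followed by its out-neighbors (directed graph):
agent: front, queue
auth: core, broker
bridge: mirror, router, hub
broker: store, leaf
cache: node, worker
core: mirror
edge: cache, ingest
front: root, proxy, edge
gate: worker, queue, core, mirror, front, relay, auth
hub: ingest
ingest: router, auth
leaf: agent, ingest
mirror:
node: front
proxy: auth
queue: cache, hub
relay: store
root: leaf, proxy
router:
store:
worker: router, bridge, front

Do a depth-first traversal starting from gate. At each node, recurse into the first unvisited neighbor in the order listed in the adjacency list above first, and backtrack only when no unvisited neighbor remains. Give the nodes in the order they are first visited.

Visit gate
gate → worker
worker → router
worker → bridge
bridge → mirror
bridge → hub
hub → ingest
ingest → auth
auth → core
auth → broker
broker → store
broker → leaf
leaf → agent
agent → front
front → root
root → proxy
front → edge
edge → cache
cache → node
agent → queue
gate → relay

gate → worker → router → bridge → mirror → hub → ingest → auth → core → broker → store → leaf → agent → front → root → proxy → edge → cache → node → queue → relay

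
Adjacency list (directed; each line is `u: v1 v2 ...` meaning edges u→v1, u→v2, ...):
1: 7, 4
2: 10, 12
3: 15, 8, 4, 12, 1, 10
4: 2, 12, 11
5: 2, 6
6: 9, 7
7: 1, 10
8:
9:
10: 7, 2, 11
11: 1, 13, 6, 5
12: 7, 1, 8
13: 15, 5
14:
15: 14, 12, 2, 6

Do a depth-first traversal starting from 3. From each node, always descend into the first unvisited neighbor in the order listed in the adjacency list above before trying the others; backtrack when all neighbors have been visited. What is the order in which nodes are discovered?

3, 15, 14, 12, 7, 1, 4, 2, 10, 11, 13, 5, 6, 9, 8

Visit 3
3 → 15
15 → 14
15 → 12
12 → 7
7 → 1
1 → 4
4 → 2
2 → 10
10 → 11
11 → 13
13 → 5
5 → 6
6 → 9
12 → 8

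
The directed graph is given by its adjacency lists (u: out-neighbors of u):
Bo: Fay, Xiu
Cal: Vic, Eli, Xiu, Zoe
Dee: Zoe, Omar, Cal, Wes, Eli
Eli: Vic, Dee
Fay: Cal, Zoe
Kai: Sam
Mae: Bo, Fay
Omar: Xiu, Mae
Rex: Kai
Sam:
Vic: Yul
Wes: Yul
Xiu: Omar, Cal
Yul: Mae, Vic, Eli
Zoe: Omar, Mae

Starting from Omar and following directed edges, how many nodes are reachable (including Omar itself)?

12

BFS from Omar visits: Omar, Xiu, Mae, Cal, Bo, Fay, Vic, Eli, Zoe, Yul, Dee, Wes
Reachable nodes: 12 of 15 total.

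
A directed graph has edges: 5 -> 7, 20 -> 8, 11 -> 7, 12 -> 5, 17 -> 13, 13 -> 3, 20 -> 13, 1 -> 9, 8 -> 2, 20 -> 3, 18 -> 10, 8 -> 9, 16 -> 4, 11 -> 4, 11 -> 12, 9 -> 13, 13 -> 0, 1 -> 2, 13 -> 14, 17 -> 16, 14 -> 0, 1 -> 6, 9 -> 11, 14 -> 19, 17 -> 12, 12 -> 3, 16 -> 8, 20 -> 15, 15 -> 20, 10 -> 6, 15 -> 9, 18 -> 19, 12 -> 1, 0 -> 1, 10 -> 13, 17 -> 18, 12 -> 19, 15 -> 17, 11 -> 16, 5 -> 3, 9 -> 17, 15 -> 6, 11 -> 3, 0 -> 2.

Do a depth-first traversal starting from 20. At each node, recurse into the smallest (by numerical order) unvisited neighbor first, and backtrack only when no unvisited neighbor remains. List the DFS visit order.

Visit 20
20 → 3
20 → 8
8 → 2
8 → 9
9 → 11
11 → 4
11 → 7
11 → 12
12 → 1
1 → 6
12 → 5
12 → 19
11 → 16
9 → 13
13 → 0
13 → 14
9 → 17
17 → 18
18 → 10
20 → 15

20, 3, 8, 2, 9, 11, 4, 7, 12, 1, 6, 5, 19, 16, 13, 0, 14, 17, 18, 10, 15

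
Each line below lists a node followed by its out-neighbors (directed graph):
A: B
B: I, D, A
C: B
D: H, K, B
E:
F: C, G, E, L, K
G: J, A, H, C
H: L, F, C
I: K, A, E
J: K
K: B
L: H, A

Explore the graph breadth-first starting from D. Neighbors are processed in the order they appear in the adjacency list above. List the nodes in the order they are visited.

Visit D; enqueue H, K, B → queue [H, K, B]
Visit H; enqueue L, F, C → queue [K, B, L, F, C]
Visit K → queue [B, L, F, C]
Visit B; enqueue I, A → queue [L, F, C, I, A]
Visit L → queue [F, C, I, A]
Visit F; enqueue G, E → queue [C, I, A, G, E]
Visit C → queue [I, A, G, E]
Visit I → queue [A, G, E]
Visit A → queue [G, E]
Visit G; enqueue J → queue [E, J]
Visit E → queue [J]
Visit J → queue []

D, H, K, B, L, F, C, I, A, G, E, J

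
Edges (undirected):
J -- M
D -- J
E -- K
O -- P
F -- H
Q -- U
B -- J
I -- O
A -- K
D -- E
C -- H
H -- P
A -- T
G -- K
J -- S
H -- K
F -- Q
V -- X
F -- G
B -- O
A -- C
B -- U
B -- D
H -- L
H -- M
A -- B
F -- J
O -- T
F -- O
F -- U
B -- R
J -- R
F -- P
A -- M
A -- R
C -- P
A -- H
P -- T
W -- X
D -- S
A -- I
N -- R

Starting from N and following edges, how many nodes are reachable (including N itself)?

21

BFS from N visits: N, R, A, B, J, C, H, I, K, M, T, D, O, U, F, S, P, L, E, G, Q
Reachable nodes: 21 of 24 total.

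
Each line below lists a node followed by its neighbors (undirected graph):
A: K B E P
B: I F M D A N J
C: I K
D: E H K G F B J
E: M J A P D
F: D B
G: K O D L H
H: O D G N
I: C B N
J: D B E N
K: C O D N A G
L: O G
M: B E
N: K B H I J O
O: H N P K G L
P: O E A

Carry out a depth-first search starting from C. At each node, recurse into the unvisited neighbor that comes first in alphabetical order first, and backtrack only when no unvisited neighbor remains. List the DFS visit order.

Visit C
C → I
I → B
B → A
A → E
E → D
D → F
D → G
G → H
H → N
N → J
N → K
K → O
O → L
O → P
E → M

C -> I -> B -> A -> E -> D -> F -> G -> H -> N -> J -> K -> O -> L -> P -> M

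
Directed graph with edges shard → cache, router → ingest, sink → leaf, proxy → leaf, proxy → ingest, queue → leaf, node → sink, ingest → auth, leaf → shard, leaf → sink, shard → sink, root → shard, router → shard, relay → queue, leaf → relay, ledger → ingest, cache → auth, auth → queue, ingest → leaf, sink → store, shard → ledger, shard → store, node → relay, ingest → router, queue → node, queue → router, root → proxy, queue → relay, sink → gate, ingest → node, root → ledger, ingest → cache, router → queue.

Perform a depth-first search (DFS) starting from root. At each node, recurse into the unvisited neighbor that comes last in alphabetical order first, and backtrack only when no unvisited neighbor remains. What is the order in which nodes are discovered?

root -> shard -> store -> sink -> leaf -> relay -> queue -> router -> ingest -> node -> cache -> auth -> gate -> ledger -> proxy

Visit root
root → shard
shard → store
shard → sink
sink → leaf
leaf → relay
relay → queue
queue → router
router → ingest
ingest → node
ingest → cache
cache → auth
sink → gate
shard → ledger
root → proxy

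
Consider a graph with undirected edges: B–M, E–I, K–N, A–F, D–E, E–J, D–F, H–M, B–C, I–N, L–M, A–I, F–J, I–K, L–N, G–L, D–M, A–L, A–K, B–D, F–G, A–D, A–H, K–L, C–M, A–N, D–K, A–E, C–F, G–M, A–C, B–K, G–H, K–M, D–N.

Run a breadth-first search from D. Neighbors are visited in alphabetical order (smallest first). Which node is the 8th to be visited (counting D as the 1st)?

N

Visit D; enqueue A, B, E, F, K, M, N → queue [A, B, E, F, K, M, N]
Visit A; enqueue C, H, I, L → queue [B, E, F, K, M, N, C, H, I, L]
Visit B → queue [E, F, K, M, N, C, H, I, L]
Visit E; enqueue J → queue [F, K, M, N, C, H, I, L, J]
Visit F; enqueue G → queue [K, M, N, C, H, I, L, J, G]
Visit K → queue [M, N, C, H, I, L, J, G]
Visit M → queue [N, C, H, I, L, J, G]
Visit N → queue [C, H, I, L, J, G]
Visit C → queue [H, I, L, J, G]
Visit H → queue [I, L, J, G]
Visit I → queue [L, J, G]
Visit L → queue [J, G]
Visit J → queue [G]
Visit G → queue []

Visit order: D, A, B, E, F, K, M, N, C, H, I, L, J, G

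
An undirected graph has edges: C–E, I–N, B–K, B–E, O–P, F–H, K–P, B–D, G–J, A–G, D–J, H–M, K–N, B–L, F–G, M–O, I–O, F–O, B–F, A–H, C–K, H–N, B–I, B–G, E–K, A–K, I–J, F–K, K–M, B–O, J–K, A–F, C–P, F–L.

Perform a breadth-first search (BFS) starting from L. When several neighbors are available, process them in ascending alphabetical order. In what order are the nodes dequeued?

Visit L; enqueue B, F → queue [B, F]
Visit B; enqueue D, E, G, I, K, O → queue [F, D, E, G, I, K, O]
Visit F; enqueue A, H → queue [D, E, G, I, K, O, A, H]
Visit D; enqueue J → queue [E, G, I, K, O, A, H, J]
Visit E; enqueue C → queue [G, I, K, O, A, H, J, C]
Visit G → queue [I, K, O, A, H, J, C]
Visit I; enqueue N → queue [K, O, A, H, J, C, N]
Visit K; enqueue M, P → queue [O, A, H, J, C, N, M, P]
Visit O → queue [A, H, J, C, N, M, P]
Visit A → queue [H, J, C, N, M, P]
Visit H → queue [J, C, N, M, P]
Visit J → queue [C, N, M, P]
Visit C → queue [N, M, P]
Visit N → queue [M, P]
Visit M → queue [P]
Visit P → queue []

L -> B -> F -> D -> E -> G -> I -> K -> O -> A -> H -> J -> C -> N -> M -> P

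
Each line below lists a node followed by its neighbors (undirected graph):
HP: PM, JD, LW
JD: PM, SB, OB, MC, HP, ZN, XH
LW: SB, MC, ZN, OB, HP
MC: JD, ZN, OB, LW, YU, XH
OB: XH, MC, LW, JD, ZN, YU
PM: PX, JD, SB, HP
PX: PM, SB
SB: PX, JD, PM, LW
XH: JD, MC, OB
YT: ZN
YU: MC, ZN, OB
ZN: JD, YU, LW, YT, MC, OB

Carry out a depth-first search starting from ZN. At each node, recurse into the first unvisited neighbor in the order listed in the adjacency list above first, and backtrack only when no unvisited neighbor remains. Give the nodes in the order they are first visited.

Visit ZN
ZN → JD
JD → PM
PM → PX
PX → SB
SB → LW
LW → MC
MC → OB
OB → XH
OB → YU
LW → HP
ZN → YT

ZN JD PM PX SB LW MC OB XH YU HP YT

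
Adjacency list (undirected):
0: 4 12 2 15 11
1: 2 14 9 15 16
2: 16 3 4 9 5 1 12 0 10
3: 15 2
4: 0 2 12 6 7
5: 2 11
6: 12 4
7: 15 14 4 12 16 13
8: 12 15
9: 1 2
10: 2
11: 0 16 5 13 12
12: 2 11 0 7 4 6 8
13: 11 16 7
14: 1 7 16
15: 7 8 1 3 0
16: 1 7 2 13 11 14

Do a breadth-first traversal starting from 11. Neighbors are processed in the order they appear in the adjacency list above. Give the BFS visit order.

Visit 11; enqueue 0, 16, 5, 13, 12 → queue [0, 16, 5, 13, 12]
Visit 0; enqueue 4, 2, 15 → queue [16, 5, 13, 12, 4, 2, 15]
Visit 16; enqueue 1, 7, 14 → queue [5, 13, 12, 4, 2, 15, 1, 7, 14]
Visit 5 → queue [13, 12, 4, 2, 15, 1, 7, 14]
Visit 13 → queue [12, 4, 2, 15, 1, 7, 14]
Visit 12; enqueue 6, 8 → queue [4, 2, 15, 1, 7, 14, 6, 8]
Visit 4 → queue [2, 15, 1, 7, 14, 6, 8]
Visit 2; enqueue 3, 9, 10 → queue [15, 1, 7, 14, 6, 8, 3, 9, 10]
Visit 15 → queue [1, 7, 14, 6, 8, 3, 9, 10]
Visit 1 → queue [7, 14, 6, 8, 3, 9, 10]
Visit 7 → queue [14, 6, 8, 3, 9, 10]
Visit 14 → queue [6, 8, 3, 9, 10]
Visit 6 → queue [8, 3, 9, 10]
Visit 8 → queue [3, 9, 10]
Visit 3 → queue [9, 10]
Visit 9 → queue [10]
Visit 10 → queue []

11 -> 0 -> 16 -> 5 -> 13 -> 12 -> 4 -> 2 -> 15 -> 1 -> 7 -> 14 -> 6 -> 8 -> 3 -> 9 -> 10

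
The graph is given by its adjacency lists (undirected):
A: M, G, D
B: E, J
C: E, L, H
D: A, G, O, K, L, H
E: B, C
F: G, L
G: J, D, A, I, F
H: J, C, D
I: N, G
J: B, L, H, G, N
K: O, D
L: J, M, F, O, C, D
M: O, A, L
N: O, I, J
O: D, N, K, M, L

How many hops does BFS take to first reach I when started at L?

3

Level 0: L
Level 1: C, D, F, J, M, O
Level 2: A, B, E, G, H, K, N
Level 3: I
I first appears at level 3.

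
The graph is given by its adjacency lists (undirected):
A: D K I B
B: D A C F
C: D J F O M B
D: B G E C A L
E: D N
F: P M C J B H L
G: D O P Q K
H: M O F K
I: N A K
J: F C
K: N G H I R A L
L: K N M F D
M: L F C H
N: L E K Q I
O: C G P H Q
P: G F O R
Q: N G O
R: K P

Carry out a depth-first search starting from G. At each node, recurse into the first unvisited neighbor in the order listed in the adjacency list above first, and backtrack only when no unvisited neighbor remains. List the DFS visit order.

G, D, B, A, K, N, L, M, F, P, O, C, J, H, Q, R, E, I

Visit G
G → D
D → B
B → A
A → K
K → N
N → L
L → M
M → F
F → P
P → O
O → C
C → J
O → H
O → Q
P → R
N → E
N → I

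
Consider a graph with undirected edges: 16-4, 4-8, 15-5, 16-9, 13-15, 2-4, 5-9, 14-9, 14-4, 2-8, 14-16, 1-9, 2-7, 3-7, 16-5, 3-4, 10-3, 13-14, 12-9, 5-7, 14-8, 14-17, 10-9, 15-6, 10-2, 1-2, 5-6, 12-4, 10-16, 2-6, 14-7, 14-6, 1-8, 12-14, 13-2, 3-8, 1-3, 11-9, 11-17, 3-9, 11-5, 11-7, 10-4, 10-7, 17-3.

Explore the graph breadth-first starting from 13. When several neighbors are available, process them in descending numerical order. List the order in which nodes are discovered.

Visit 13; enqueue 15, 14, 2 → queue [15, 14, 2]
Visit 15; enqueue 6, 5 → queue [14, 2, 6, 5]
Visit 14; enqueue 17, 16, 12, 9, 8, 7, 4 → queue [2, 6, 5, 17, 16, 12, 9, 8, 7, 4]
Visit 2; enqueue 10, 1 → queue [6, 5, 17, 16, 12, 9, 8, 7, 4, 10, 1]
Visit 6 → queue [5, 17, 16, 12, 9, 8, 7, 4, 10, 1]
Visit 5; enqueue 11 → queue [17, 16, 12, 9, 8, 7, 4, 10, 1, 11]
Visit 17; enqueue 3 → queue [16, 12, 9, 8, 7, 4, 10, 1, 11, 3]
Visit 16 → queue [12, 9, 8, 7, 4, 10, 1, 11, 3]
Visit 12 → queue [9, 8, 7, 4, 10, 1, 11, 3]
Visit 9 → queue [8, 7, 4, 10, 1, 11, 3]
Visit 8 → queue [7, 4, 10, 1, 11, 3]
Visit 7 → queue [4, 10, 1, 11, 3]
Visit 4 → queue [10, 1, 11, 3]
Visit 10 → queue [1, 11, 3]
Visit 1 → queue [11, 3]
Visit 11 → queue [3]
Visit 3 → queue []

13 -> 15 -> 14 -> 2 -> 6 -> 5 -> 17 -> 16 -> 12 -> 9 -> 8 -> 7 -> 4 -> 10 -> 1 -> 11 -> 3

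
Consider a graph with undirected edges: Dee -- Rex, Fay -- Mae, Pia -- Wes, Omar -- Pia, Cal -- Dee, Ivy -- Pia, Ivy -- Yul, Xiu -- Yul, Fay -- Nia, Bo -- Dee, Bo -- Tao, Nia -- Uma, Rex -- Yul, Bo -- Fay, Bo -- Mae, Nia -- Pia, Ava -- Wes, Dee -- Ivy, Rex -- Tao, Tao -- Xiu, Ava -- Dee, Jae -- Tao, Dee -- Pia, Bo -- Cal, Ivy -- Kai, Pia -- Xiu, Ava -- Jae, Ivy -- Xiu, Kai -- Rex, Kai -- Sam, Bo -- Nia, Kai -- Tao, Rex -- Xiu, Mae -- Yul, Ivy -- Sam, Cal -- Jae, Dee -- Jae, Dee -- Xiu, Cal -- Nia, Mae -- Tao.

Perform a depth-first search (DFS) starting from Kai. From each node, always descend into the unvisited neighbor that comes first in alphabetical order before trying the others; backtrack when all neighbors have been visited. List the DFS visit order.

Kai Ivy Dee Ava Jae Cal Bo Fay Mae Tao Rex Xiu Pia Nia Uma Omar Wes Yul Sam

Visit Kai
Kai → Ivy
Ivy → Dee
Dee → Ava
Ava → Jae
Jae → Cal
Cal → Bo
Bo → Fay
Fay → Mae
Mae → Tao
Tao → Rex
Rex → Xiu
Xiu → Pia
Pia → Nia
Nia → Uma
Pia → Omar
Pia → Wes
Xiu → Yul
Ivy → Sam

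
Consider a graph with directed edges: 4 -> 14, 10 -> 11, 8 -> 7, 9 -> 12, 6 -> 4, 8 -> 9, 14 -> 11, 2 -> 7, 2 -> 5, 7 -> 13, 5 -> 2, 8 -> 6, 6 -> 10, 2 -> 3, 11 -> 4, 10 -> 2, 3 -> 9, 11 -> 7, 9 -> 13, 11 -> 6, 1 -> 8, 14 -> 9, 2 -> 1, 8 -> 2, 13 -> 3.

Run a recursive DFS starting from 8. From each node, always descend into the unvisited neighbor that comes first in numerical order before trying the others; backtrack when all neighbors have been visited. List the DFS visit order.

Visit 8
8 → 2
2 → 1
2 → 3
3 → 9
9 → 12
9 → 13
2 → 5
2 → 7
8 → 6
6 → 4
4 → 14
14 → 11
6 → 10

8, 2, 1, 3, 9, 12, 13, 5, 7, 6, 4, 14, 11, 10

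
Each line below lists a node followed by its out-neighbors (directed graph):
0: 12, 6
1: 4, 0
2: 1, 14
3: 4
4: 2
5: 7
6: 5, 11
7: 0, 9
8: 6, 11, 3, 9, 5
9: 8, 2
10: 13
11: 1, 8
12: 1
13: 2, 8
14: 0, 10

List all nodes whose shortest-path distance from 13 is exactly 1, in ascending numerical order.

Level 0: 13
Level 1: 2, 8
Level 2: 1, 3, 5, 6, 9, 11, 14
Level 3: 0, 4, 7, 10
Level 4: 12

2, 8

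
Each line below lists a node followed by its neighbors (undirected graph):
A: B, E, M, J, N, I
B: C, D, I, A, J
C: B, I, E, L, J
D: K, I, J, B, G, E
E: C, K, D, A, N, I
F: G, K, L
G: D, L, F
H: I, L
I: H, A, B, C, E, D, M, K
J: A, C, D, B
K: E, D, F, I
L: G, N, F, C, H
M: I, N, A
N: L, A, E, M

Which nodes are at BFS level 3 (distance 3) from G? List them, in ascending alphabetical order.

A, M

Level 0: G
Level 1: D, F, L
Level 2: B, C, E, H, I, J, K, N
Level 3: A, M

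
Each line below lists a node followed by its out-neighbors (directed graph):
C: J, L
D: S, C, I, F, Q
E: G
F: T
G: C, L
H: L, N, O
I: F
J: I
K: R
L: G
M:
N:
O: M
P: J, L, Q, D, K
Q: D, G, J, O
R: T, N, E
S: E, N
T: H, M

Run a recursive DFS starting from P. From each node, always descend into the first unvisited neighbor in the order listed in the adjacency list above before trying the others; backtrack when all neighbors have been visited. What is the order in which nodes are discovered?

P -> J -> I -> F -> T -> H -> L -> G -> C -> N -> O -> M -> Q -> D -> S -> E -> K -> R

Visit P
P → J
J → I
I → F
F → T
T → H
H → L
L → G
G → C
H → N
H → O
O → M
P → Q
Q → D
D → S
S → E
P → K
K → R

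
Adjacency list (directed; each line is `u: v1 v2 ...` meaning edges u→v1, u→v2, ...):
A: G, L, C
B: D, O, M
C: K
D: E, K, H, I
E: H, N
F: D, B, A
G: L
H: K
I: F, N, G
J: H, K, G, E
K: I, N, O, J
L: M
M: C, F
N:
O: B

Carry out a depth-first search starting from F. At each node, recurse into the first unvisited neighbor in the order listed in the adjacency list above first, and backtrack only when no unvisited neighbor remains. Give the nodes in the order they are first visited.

Visit F
F → D
D → E
E → H
H → K
K → I
I → N
I → G
G → L
L → M
M → C
K → O
O → B
K → J
F → A

F, D, E, H, K, I, N, G, L, M, C, O, B, J, A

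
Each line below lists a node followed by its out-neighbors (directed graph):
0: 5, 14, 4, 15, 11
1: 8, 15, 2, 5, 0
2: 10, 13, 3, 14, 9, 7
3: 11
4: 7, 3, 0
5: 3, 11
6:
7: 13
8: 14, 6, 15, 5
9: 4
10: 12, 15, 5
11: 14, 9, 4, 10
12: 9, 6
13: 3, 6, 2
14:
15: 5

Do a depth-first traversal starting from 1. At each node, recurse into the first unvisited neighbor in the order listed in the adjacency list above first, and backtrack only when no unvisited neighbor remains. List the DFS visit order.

1, 8, 14, 6, 15, 5, 3, 11, 9, 4, 7, 13, 2, 10, 12, 0

Visit 1
1 → 8
8 → 14
8 → 6
8 → 15
15 → 5
5 → 3
3 → 11
11 → 9
9 → 4
4 → 7
7 → 13
13 → 2
2 → 10
10 → 12
4 → 0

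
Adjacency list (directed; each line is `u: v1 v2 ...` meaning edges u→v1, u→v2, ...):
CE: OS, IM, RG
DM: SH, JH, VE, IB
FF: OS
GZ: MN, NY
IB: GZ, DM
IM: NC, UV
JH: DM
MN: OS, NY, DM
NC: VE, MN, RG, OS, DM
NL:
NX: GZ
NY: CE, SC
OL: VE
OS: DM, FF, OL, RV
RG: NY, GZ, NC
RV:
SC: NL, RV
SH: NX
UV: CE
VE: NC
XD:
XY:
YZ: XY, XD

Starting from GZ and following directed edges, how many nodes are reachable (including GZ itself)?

20

BFS from GZ visits: GZ, NY, MN, SC, CE, OS, DM, RV, NL, RG, IM, OL, FF, VE, SH, JH, IB, NC, UV, NX
Reachable nodes: 20 of 23 total.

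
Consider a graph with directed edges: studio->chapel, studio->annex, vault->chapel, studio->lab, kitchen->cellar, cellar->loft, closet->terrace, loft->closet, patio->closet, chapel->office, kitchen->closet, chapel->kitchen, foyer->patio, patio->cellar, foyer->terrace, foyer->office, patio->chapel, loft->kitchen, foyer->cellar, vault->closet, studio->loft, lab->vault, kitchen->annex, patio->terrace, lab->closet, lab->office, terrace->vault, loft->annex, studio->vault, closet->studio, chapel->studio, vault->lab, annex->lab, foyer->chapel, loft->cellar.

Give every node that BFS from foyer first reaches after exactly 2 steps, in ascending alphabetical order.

Level 0: foyer
Level 1: cellar, chapel, office, patio, terrace
Level 2: closet, kitchen, loft, studio, vault
Level 3: annex, lab

closet, kitchen, loft, studio, vault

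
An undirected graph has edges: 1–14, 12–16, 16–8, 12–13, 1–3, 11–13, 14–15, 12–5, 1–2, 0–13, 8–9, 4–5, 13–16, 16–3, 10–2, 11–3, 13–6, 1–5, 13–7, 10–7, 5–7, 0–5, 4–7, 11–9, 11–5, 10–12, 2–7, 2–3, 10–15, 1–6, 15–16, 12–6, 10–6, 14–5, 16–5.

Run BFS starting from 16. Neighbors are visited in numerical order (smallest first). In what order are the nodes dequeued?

Visit 16; enqueue 3, 5, 8, 12, 13, 15 → queue [3, 5, 8, 12, 13, 15]
Visit 3; enqueue 1, 2, 11 → queue [5, 8, 12, 13, 15, 1, 2, 11]
Visit 5; enqueue 0, 4, 7, 14 → queue [8, 12, 13, 15, 1, 2, 11, 0, 4, 7, 14]
Visit 8; enqueue 9 → queue [12, 13, 15, 1, 2, 11, 0, 4, 7, 14, 9]
Visit 12; enqueue 6, 10 → queue [13, 15, 1, 2, 11, 0, 4, 7, 14, 9, 6, 10]
Visit 13 → queue [15, 1, 2, 11, 0, 4, 7, 14, 9, 6, 10]
Visit 15 → queue [1, 2, 11, 0, 4, 7, 14, 9, 6, 10]
Visit 1 → queue [2, 11, 0, 4, 7, 14, 9, 6, 10]
Visit 2 → queue [11, 0, 4, 7, 14, 9, 6, 10]
Visit 11 → queue [0, 4, 7, 14, 9, 6, 10]
Visit 0 → queue [4, 7, 14, 9, 6, 10]
Visit 4 → queue [7, 14, 9, 6, 10]
Visit 7 → queue [14, 9, 6, 10]
Visit 14 → queue [9, 6, 10]
Visit 9 → queue [6, 10]
Visit 6 → queue [10]
Visit 10 → queue []

16 3 5 8 12 13 15 1 2 11 0 4 7 14 9 6 10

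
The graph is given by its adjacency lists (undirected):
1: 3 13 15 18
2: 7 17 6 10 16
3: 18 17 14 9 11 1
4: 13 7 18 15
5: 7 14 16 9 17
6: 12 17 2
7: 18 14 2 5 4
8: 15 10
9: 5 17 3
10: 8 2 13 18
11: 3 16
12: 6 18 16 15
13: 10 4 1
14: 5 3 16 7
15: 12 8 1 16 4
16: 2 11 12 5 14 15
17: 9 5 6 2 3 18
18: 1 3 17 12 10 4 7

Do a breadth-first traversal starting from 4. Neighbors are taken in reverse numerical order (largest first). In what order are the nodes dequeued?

Visit 4; enqueue 18, 15, 13, 7 → queue [18, 15, 13, 7]
Visit 18; enqueue 17, 12, 10, 3, 1 → queue [15, 13, 7, 17, 12, 10, 3, 1]
Visit 15; enqueue 16, 8 → queue [13, 7, 17, 12, 10, 3, 1, 16, 8]
Visit 13 → queue [7, 17, 12, 10, 3, 1, 16, 8]
Visit 7; enqueue 14, 5, 2 → queue [17, 12, 10, 3, 1, 16, 8, 14, 5, 2]
Visit 17; enqueue 9, 6 → queue [12, 10, 3, 1, 16, 8, 14, 5, 2, 9, 6]
Visit 12 → queue [10, 3, 1, 16, 8, 14, 5, 2, 9, 6]
Visit 10 → queue [3, 1, 16, 8, 14, 5, 2, 9, 6]
Visit 3; enqueue 11 → queue [1, 16, 8, 14, 5, 2, 9, 6, 11]
Visit 1 → queue [16, 8, 14, 5, 2, 9, 6, 11]
Visit 16 → queue [8, 14, 5, 2, 9, 6, 11]
Visit 8 → queue [14, 5, 2, 9, 6, 11]
Visit 14 → queue [5, 2, 9, 6, 11]
Visit 5 → queue [2, 9, 6, 11]
Visit 2 → queue [9, 6, 11]
Visit 9 → queue [6, 11]
Visit 6 → queue [11]
Visit 11 → queue []

4 -> 18 -> 15 -> 13 -> 7 -> 17 -> 12 -> 10 -> 3 -> 1 -> 16 -> 8 -> 14 -> 5 -> 2 -> 9 -> 6 -> 11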